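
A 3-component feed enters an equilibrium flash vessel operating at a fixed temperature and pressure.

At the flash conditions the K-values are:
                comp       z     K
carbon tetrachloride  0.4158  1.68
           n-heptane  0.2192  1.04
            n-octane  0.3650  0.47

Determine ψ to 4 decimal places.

ψ = 0.3483

Newton iteration, ψ⁰ = 0.5:
  ψ = 0.5000: g = -0.04360, g' = -0.2972 → ψ = 0.3533
  ψ = 0.3533: g = -0.00140, g' = -0.2805 → ψ = 0.3483
Converged at ψ = 0.3483.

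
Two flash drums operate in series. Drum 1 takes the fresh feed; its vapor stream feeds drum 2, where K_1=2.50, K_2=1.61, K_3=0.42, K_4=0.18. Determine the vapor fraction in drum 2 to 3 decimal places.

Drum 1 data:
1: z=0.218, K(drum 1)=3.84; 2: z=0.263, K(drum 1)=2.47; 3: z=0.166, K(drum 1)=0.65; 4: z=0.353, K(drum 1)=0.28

V/F (drum 2) = 0.677

Drum 1:
Let ψ₁ = V/F and solve Σ zᵢ(Kᵢ−1)/(1+ψ₁(Kᵢ−1)) = 0.
Feasibility: ΣzᵢKᵢ = 1.693, Σzᵢ/Kᵢ = 1.679 — both > 1, two phases present.
Newton–Raphson from ψ₁ = 0.61:
  ψ₁ = 0.610: g = -0.0967, g' = -1.008 → ψ₁ = 0.514
  ψ₁ = 0.514: g = -0.0025, g' = -0.966 → ψ₁ = 0.512
Converged at ψ₁ = 0.512.
Drum-1 compositions:
  1: x = 0.089, y = 0.341
  2: x = 0.150, y = 0.371
  3: x = 0.202, y = 0.131
  4: x = 0.559, y = 0.156
Drum-2 feed = drum-1 vapor: z₂ = (0.3413, 0.3708, 0.1314, 0.1565).
Drum 2:
Material balance + equilibrium reduce to Σ zᵢ(Kᵢ−1)/(1+ψ₂(Kᵢ−1)) = 0.
Check two-phase: ΣzᵢKᵢ = 1.534 > 1 and Σzᵢ/Kᵢ = 1.549 > 1, so g(0) = 0.534 > 0 and g(1) = -0.549 < 0.
Newton iteration, ψ₂⁰ = 0.32:
  ψ₂ = 0.320: g = 0.2676, g' = -0.707 → ψ₂ = 0.698
  ψ₂ = 0.698: g = -0.0198, g' = -0.952 → ψ₂ = 0.678
  ψ₂ = 0.678: g = -0.0004, g' = -0.911 → ψ₂ = 0.677
Converged at ψ₂ = 0.677.
  1: x = 0.169, y = 0.423
  2: x = 0.262, y = 0.422
  3: x = 0.216, y = 0.091
  4: x = 0.352, y = 0.063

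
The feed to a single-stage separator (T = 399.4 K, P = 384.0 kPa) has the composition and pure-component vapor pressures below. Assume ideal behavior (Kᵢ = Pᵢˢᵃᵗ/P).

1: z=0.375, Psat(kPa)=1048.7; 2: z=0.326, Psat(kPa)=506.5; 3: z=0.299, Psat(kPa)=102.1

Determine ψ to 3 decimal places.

ψ = 0.616

Raoult's law: Kᵢ = Pᵢˢᵃᵗ/P = Pᵢˢᵃᵗ/384.0.
  K_1 = 1048.7/384.0 = 2.73099, K_2 = 506.5/384.0 = 1.31901, K_3 = 102.1/384.0 = 0.26589
Rachford–Rice: g(ψ) = Σ zᵢ(Kᵢ−1)/(1+ψ(Kᵢ−1)) = 0.
g(0) = ΣzᵢKᵢ − 1 = 0.534 and g(1) = 1 − Σzᵢ/Kᵢ = -0.509, so a root lies in (0, 1).
Newton–Raphson from ψ = 0.5:
  ψ = 0.500: g = 0.0909, g' = -0.750 → ψ = 0.621
  ψ = 0.621: g = -0.0039, g' = -0.829 → ψ = 0.616
Converged at ψ = 0.616.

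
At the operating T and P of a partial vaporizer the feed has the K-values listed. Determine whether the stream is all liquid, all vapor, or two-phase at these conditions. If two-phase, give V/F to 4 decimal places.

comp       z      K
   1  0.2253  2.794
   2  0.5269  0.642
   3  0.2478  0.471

two-phase, V/F = 0.1131

ΣzᵢKᵢ = 1.0845; Σzᵢ/Kᵢ = 1.4275.
Both exceed 1, so a two-phase solution exists.
Newton iteration, ψ⁰ = 0.48:
  ψ = 0.4800: g = -0.18630, g' = -0.4324 → ψ = 0.0491
  ψ = 0.0491: g = 0.04485, g' = -0.7554 → ψ = 0.1085
  ψ = 0.1085: g = 0.00300, g' = -0.6592 → ψ = 0.1131
Converged at ψ = 0.1131.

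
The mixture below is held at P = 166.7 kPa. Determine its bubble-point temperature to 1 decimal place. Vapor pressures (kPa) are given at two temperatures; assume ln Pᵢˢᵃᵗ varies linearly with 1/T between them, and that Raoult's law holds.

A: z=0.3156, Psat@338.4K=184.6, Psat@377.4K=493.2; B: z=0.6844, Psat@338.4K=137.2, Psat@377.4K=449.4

T = 341.3 K

Bubble-point temperature: ΣzᵢPᵢˢᵃᵗ(T) = P. Interpolate ln Pᵢˢᵃᵗ = aᵢ + bᵢ/T.
  T = 338.4 K: ΣzᵢPᵢˢᵃᵗ = 152.16 kPa
  T = 377.4 K: ΣzᵢPᵢˢᵃᵗ = 463.22 kPa
  T = 357.9 K: ΣzᵢPᵢˢᵃᵗ = 273.34 kPa
  T = 348.1 K: ΣzᵢPᵢˢᵃᵗ = 205.24 kPa
  T = 343.2 K: ΣzᵢPᵢˢᵃᵗ = 176.80 kPa
  T = 340.8 K: ΣzᵢPᵢˢᵃᵗ = 164.10 kPa
Interpolating between 340.8 K and 343.2 K gives T ≈ 341.3 K.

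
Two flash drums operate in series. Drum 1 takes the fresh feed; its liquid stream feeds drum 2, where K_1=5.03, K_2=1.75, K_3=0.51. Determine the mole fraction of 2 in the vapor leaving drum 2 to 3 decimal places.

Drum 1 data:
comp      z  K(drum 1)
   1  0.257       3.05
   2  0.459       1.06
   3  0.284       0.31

Drum 1:
Rachford–Rice: g(ψ₁) = Σ zᵢ(Kᵢ−1)/(1+ψ₁(Kᵢ−1)) = 0.
g(0) = ΣzᵢKᵢ − 1 = 0.358 and g(1) = 1 − Σzᵢ/Kᵢ = -0.433, so a root lies in (0, 1).
Iterate (Newton) starting at ψ₁ = 0.45:
  ψ₁ = 0.450: g = 0.0167, g' = -0.578 → ψ₁ = 0.479
Converged at ψ₁ = 0.479.
Drum-1 compositions:
  1: x = 0.130, y = 0.396
  2: x = 0.446, y = 0.473
  3: x = 0.424, y = 0.131
Drum-2 feed = drum-1 liquid: z₂ = (0.1297, 0.4462, 0.4241).
Drum 2:
Material balance + equilibrium reduce to Σ zᵢ(Kᵢ−1)/(1+ψ₂(Kᵢ−1)) = 0.
Feasibility: ΣzᵢKᵢ = 1.649, Σzᵢ/Kᵢ = 1.112 — both > 1, two phases present.
Iterate (Newton) starting at ψ₂ = 0.5:
  ψ₂ = 0.500: g = 0.1415, g' = -0.543 → ψ₂ = 0.760
  ψ₂ = 0.760: g = 0.0104, g' = -0.488 → ψ₂ = 0.782
Converged at ψ₂ = 0.782.
  1: x = 0.031, y = 0.157
  2: x = 0.281, y = 0.492
  3: x = 0.687, y = 0.351

y_2 (drum 2) = 0.492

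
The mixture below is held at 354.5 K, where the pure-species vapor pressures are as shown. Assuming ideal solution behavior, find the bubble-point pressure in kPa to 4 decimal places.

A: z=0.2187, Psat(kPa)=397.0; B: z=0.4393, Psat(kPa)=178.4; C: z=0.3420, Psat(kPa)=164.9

Pbub = 221.5908 kPa

At the bubble point ψ → 0, so ΣzᵢKᵢ = 1 with Kᵢ = Pᵢˢᵃᵗ/P ⇒ P = ΣzᵢPᵢˢᵃᵗ.
P = 0.2187·397.0 + 0.4393·178.4 + 0.3420·164.9 = 221.5908 kPa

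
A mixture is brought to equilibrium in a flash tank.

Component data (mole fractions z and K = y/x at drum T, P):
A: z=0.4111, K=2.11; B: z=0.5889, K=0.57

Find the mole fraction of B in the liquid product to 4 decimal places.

Rachford–Rice: g(ψ) = Σ zᵢ(Kᵢ−1)/(1+ψ(Kᵢ−1)) = 0.
Feasibility: ΣzᵢKᵢ = 1.2031, Σzᵢ/Kᵢ = 1.2280 — both > 1, two phases present.
Binary case is linear: z₁(K₁−1)(1+ψ(K₂−1)) + z₂(K₂−1)(1+ψ(K₁−1)) = 0
⇒ ψ = [z₁(K₁−1)+z₂(K₂−1)] / [−(K₁−1)(K₂−1)] = 0.20309/0.47730 = 0.4255
Compositions from xᵢ = zᵢ/(1+ψ(Kᵢ−1)), yᵢ = Kᵢxᵢ:
  A: x = 0.2792, y = 0.5892
  B: x = 0.7208, y = 0.4108

x_B = 0.7208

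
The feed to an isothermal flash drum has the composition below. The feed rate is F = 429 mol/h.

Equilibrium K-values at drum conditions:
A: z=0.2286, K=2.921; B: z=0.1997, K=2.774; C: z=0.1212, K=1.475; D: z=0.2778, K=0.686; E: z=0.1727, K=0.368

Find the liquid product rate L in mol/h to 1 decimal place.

Newton iteration, ψ⁰ = 0.5:
  ψ = 0.5000: g = 0.19521, g' = -0.5998 → ψ = 0.8255
  ψ = 0.8255: g = 0.00901, g' = -0.5952 → ψ = 0.8406
  ψ = 0.8406: g = -0.00006, g' = -0.6031 → ψ = 0.8405
Converged at ψ = 0.8405.
Then V = ψ·F = 0.8405·429 = 360.6 mol/h and L = F − V = 68.4 mol/h.

L = 68.4 mol/h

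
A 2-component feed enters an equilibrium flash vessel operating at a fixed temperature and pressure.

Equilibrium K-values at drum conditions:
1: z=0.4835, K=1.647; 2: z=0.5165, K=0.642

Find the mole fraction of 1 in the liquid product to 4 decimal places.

x_1 = 0.3562

Binary case is linear: z₁(K₁−1)(1+β(K₂−1)) + z₂(K₂−1)(1+β(K₁−1)) = 0
⇒ β = [z₁(K₁−1)+z₂(K₂−1)] / [−(K₁−1)(K₂−1)] = 0.12792/0.23163 = 0.5523
Compositions from xᵢ = zᵢ/(1+β(Kᵢ−1)), yᵢ = Kᵢxᵢ:
  1: x = 0.3562, y = 0.5867
  2: x = 0.6438, y = 0.4133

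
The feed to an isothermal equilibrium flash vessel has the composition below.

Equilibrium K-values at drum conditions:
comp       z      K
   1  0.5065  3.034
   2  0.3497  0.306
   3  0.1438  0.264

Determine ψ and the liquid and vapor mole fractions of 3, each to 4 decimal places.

Material balance + equilibrium reduce to Σ zᵢ(Kᵢ−1)/(1+ψ(Kᵢ−1)) = 0.
Feasibility: ΣzᵢKᵢ = 1.6817, Σzᵢ/Kᵢ = 1.8544 — both > 1, two phases present.
Newton–Raphson from ψ = 0.5:
  ψ = 0.5000: g = -0.02835, g' = -1.1051 → ψ = 0.4743
Converged at ψ = 0.4743.
Compositions from xᵢ = zᵢ/(1+ψ(Kᵢ−1)), yᵢ = Kᵢxᵢ:
  1: x = 0.2578, y = 0.7822
  2: x = 0.5213, y = 0.1595
  3: x = 0.2209, y = 0.0583

ψ = 0.4743, x_3 = 0.2209, y_3 = 0.0583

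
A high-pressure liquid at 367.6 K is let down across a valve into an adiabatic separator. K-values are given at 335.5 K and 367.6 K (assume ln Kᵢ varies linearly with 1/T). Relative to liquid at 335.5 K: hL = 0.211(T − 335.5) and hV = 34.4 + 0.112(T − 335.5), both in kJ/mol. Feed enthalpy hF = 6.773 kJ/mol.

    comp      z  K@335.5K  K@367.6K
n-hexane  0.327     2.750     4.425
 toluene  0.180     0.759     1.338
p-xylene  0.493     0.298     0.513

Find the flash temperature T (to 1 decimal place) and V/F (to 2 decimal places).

Adiabatic flash: solve Rachford–Rice at each trial T, then check hF = ψ·hV(T) + (1−ψ)·hL(T).
  T = 335.5 K: K = (2.750, 0.759, 0.298), RR gives ψ = 0.173, H_out = 5.954 kJ/mol
  T = 367.6 K: K = (4.425, 1.338, 0.513), RR gives ψ = 0.724, H_out = 29.372 kJ/mol
  T = 351.6 K: K = (3.529, 1.022, 0.396), RR gives ψ = 0.428, H_out = 17.422 kJ/mol
  T = 343.6 K: K = (3.127, 0.885, 0.345), RR gives ψ = 0.301, H_out = 11.834 kJ/mol
  T = 339.6 K: K = (2.937, 0.821, 0.321), RR gives ψ = 0.239, H_out = 8.984 kJ/mol
  T = 337.6 K: K = (2.845, 0.790, 0.310), RR gives ψ = 0.207, H_out = 7.523 kJ/mol
Linear interpolation between T = 335.5 (H_out = 5.954) and T = 337.6 (H_out = 7.523) on hF = 6.773 gives T ≈ 336.6 K, at which ψ = 0.19.

T = 336.6 K, V/F = 0.19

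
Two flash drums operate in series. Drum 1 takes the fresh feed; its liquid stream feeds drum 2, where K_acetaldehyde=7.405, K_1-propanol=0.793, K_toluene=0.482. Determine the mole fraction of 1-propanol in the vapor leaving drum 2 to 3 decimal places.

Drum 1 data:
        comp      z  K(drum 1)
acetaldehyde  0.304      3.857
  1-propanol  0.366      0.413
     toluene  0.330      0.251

Drum 1:
Let ψ₁ = V/F and solve Σ zᵢ(Kᵢ−1)/(1+ψ₁(Kᵢ−1)) = 0.
Feasibility: ΣzᵢKᵢ = 1.407, Σzᵢ/Kᵢ = 2.280 — both > 1, two phases present.
Newton–Raphson from ψ₁ = 0.68:
  ψ₁ = 0.680: g = -0.5662, g' = -1.405 → ψ₁ = 0.277
  ψ₁ = 0.277: g = -0.0836, g' = -1.248 → ψ₁ = 0.210
  ψ₁ = 0.210: g = 0.0045, g' = -1.394 → ψ₁ = 0.213
Converged at ψ₁ = 0.213.
Drum-1 compositions:
  acetaldehyde: x = 0.189, y = 0.729
  1-propanol: x = 0.418, y = 0.173
  toluene: x = 0.393, y = 0.099
Drum-2 feed = drum-1 liquid: z₂ = (0.1889, 0.4184, 0.3927).
Drum 2:
Material balance + equilibrium reduce to Σ zᵢ(Kᵢ−1)/(1+ψ₂(Kᵢ−1)) = 0.
g(0) = ΣzᵢKᵢ − 1 = 0.920 and g(1) = 1 − Σzᵢ/Kᵢ = -0.368, so a root lies in (0, 1).
Newton–Raphson from ψ₂ = 0.5:
  ψ₂ = 0.500: g = -0.0832, g' = -0.653 → ψ₂ = 0.373
  ψ₂ = 0.373: g = 0.0114, g' = -0.859 → ψ₂ = 0.386
Converged at ψ₂ = 0.386.
  acetaldehyde: x = 0.054, y = 0.403
  1-propanol: x = 0.455, y = 0.361
  toluene: x = 0.491, y = 0.237

y_1-propanol (drum 2) = 0.361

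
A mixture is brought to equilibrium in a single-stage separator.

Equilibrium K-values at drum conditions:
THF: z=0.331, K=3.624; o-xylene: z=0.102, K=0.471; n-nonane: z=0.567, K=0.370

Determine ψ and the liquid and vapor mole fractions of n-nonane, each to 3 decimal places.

ψ = 0.283, x_n-nonane = 0.690, y_n-nonane = 0.255

Let ψ = V/F and solve Σ zᵢ(Kᵢ−1)/(1+ψ(Kᵢ−1)) = 0.
g(0) = ΣzᵢKᵢ − 1 = 0.457 and g(1) = 1 − Σzᵢ/Kᵢ = -0.840, so a root lies in (0, 1).
Newton iteration, ψ⁰ = 0.47:
  ψ = 0.470: g = -0.1904, g' = -0.962 → ψ = 0.272
  ψ = 0.272: g = 0.0127, g' = -1.143 → ψ = 0.283
Converged at ψ = 0.283.
Compositions from xᵢ = zᵢ/(1+ψ(Kᵢ−1)), yᵢ = Kᵢxᵢ:
  THF: x = 0.190, y = 0.688
  o-xylene: x = 0.120, y = 0.057
  n-nonane: x = 0.690, y = 0.255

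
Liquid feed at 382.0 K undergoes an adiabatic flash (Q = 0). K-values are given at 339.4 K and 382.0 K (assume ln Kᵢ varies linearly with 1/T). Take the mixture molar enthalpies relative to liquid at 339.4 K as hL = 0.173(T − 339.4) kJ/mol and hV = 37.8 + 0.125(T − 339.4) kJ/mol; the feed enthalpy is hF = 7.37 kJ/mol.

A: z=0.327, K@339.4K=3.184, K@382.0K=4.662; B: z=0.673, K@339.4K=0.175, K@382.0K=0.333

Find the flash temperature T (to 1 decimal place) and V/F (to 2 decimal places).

T = 350.1 K, V/F = 0.15

Adiabatic flash: solve Rachford–Rice at each trial T, then check hF = ψ·hV(T) + (1−ψ)·hL(T).
  T = 339.4 K: K = (3.184, 0.175), RR gives ψ = 0.088, H_out = 3.334 kJ/mol
  T = 382.0 K: K = (4.662, 0.333), RR gives ψ = 0.306, H_out = 18.328 kJ/mol
  T = 360.7 K: K = (3.896, 0.246), RR gives ψ = 0.201, H_out = 11.090 kJ/mol
  T = 350.0 K: K = (3.531, 0.208), RR gives ψ = 0.147, H_out = 7.324 kJ/mol
  T = 355.4 K: K = (3.714, 0.227), RR gives ψ = 0.175, H_out = 9.248 kJ/mol
  T = 352.7 K: K = (3.622, 0.218), RR gives ψ = 0.161, H_out = 8.293 kJ/mol
  T = 351.4 K: K = (3.578, 0.213), RR gives ψ = 0.155, H_out = 7.829 kJ/mol
Linear interpolation between T = 350.0 (H_out = 7.324) and T = 351.4 (H_out = 7.829) on hF = 7.37 gives T ≈ 350.1 K, at which ψ = 0.15.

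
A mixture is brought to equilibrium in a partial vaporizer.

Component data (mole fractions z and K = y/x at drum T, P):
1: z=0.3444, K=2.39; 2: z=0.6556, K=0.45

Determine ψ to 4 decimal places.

ψ = 0.1545

Binary case is linear: z₁(K₁−1)(1+ψ(K₂−1)) + z₂(K₂−1)(1+ψ(K₁−1)) = 0
⇒ ψ = [z₁(K₁−1)+z₂(K₂−1)] / [−(K₁−1)(K₂−1)] = 0.11814/0.76450 = 0.1545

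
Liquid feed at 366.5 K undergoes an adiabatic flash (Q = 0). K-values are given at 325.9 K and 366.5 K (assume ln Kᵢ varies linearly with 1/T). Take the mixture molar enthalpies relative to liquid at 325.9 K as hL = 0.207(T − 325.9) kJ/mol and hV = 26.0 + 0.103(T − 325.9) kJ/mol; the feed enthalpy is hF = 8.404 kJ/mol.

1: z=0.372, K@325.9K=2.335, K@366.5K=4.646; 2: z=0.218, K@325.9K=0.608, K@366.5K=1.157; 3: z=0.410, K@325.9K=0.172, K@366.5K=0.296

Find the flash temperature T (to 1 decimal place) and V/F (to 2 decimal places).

Adiabatic flash: solve Rachford–Rice at each trial T, then check hF = ψ·hV(T) + (1−ψ)·hL(T).
  T = 325.9 K: K = (2.335, 0.608, 0.172), RR gives ψ = 0.077, H_out = 1.991 kJ/mol
  T = 366.5 K: K = (4.646, 1.157, 0.296), RR gives ψ = 0.561, H_out = 20.617 kJ/mol
  T = 346.2 K: K = (3.361, 0.855, 0.229), RR gives ψ = 0.364, H_out = 12.890 kJ/mol
  T = 336.0 K: K = (2.814, 0.724, 0.199), RR gives ψ = 0.239, H_out = 8.063 kJ/mol
  T = 341.1 K: K = (3.079, 0.788, 0.214), RR gives ψ = 0.305, H_out = 10.593 kJ/mol
  T = 338.6 K: K = (2.947, 0.756, 0.207), RR gives ψ = 0.274, H_out = 9.386 kJ/mol
  T = 337.3 K: K = (2.880, 0.740, 0.203), RR gives ψ = 0.257, H_out = 8.734 kJ/mol
Linear interpolation between T = 336.0 (H_out = 8.063) and T = 337.3 (H_out = 8.734) on hF = 8.404 gives T ≈ 336.7 K, at which ψ = 0.25.

T = 336.7 K, V/F = 0.25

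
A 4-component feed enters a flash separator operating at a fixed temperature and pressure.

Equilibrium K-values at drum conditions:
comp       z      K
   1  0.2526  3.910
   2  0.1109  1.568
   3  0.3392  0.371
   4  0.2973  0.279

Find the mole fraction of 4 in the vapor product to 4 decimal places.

Newton iteration, V/F⁰ = 0.38:
  V/F = 0.3800: g = -0.17474, g' = -1.0315 → V/F = 0.2106
  V/F = 0.2106: g = 0.01335, g' = -1.2440 → V/F = 0.2213
  V/F = 0.2213: g = 0.00013, g' = -1.2195 → V/F = 0.2214
Converged at V/F = 0.2214.
Compositions from xᵢ = zᵢ/(1+V/F(Kᵢ−1)), yᵢ = Kᵢxᵢ:
  1: x = 0.1536, y = 0.6006
  2: x = 0.0985, y = 0.1545
  3: x = 0.3941, y = 0.1462
  4: x = 0.3538, y = 0.0987

y_4 = 0.0987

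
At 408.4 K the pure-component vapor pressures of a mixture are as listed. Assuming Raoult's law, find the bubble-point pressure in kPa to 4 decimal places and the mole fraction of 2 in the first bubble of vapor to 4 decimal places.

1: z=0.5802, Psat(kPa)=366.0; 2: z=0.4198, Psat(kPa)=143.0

Pbub = 272.3846 kPa, y_2 = 0.2204

At the bubble point ψ → 0, so ΣzᵢKᵢ = 1 with Kᵢ = Pᵢˢᵃᵗ/P ⇒ P = ΣzᵢPᵢˢᵃᵗ.
P = 0.5802·366.0 + 0.4198·143.0 = 272.3846 kPa
yᵢ = zᵢPᵢˢᵃᵗ/P ⇒ y_2 = 0.4198·143.0/272.3846 = 0.2204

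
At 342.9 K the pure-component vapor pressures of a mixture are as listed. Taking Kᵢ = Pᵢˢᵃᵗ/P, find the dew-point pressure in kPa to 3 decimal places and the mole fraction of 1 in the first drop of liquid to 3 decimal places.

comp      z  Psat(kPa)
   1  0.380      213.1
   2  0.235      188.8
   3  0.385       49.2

At the dew point ψ → 1, so Σzᵢ/Kᵢ = 1 with Kᵢ = Pᵢˢᵃᵗ/P ⇒ 1/P = Σzᵢ/Pᵢˢᵃᵗ.
1/P = 0.380/213.1 + 0.235/188.8 + 0.385/49.2 = 0.010853 ⇒ P = 92.140 kPa
xᵢ = zᵢP/Pᵢˢᵃᵗ ⇒ x_1 = 0.380·92.140/213.1 = 0.164

Pdew = 92.140 kPa, x_1 = 0.164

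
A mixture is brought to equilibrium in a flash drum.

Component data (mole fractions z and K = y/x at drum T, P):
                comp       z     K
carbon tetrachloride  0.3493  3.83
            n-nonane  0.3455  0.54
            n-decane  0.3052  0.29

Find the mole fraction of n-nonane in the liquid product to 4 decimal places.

Newton iteration, ψ⁰ = 0.62:
  ψ = 0.6200: g = -0.25057, g' = -1.0027 → ψ = 0.3701
  ψ = 0.3701: g = -0.00266, g' = -1.0566 → ψ = 0.3676
Converged at ψ = 0.3676.
Compositions from xᵢ = zᵢ/(1+ψ(Kᵢ−1)), yᵢ = Kᵢxᵢ:
  carbon tetrachloride: x = 0.1712, y = 0.6557
  n-nonane: x = 0.4158, y = 0.2245
  n-decane: x = 0.4130, y = 0.1198

x_n-nonane = 0.4158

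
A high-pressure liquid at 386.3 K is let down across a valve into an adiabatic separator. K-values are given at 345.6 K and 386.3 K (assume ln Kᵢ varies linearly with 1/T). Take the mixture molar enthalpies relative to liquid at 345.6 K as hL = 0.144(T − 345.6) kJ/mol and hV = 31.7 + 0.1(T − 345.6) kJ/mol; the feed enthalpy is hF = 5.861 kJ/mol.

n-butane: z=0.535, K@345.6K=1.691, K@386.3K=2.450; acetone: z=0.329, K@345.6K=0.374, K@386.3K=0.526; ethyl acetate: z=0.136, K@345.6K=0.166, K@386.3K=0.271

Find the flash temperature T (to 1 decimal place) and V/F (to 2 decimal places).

Adiabatic flash: solve Rachford–Rice at each trial T, then check hF = ψ·hV(T) + (1−ψ)·hL(T).
  T = 345.6 K: K = (1.691, 0.374, 0.166), RR gives ψ = 0.105, H_out = 3.323 kJ/mol
  T = 386.3 K: K = (2.450, 0.526, 0.271), RR gives ψ = 0.630, H_out = 24.692 kJ/mol
  T = 366.0 K: K = (2.057, 0.448, 0.215), RR gives ψ = 0.414, H_out = 15.686 kJ/mol
  T = 355.8 K: K = (1.870, 0.410, 0.190), RR gives ψ = 0.279, H_out = 10.195 kJ/mol
  T = 350.7 K: K = (1.780, 0.392, 0.178), RR gives ψ = 0.199, H_out = 6.990 kJ/mol
  T = 348.1 K: K = (1.734, 0.383, 0.172), RR gives ψ = 0.153, H_out = 5.188 kJ/mol
  T = 349.4 K: K = (1.757, 0.387, 0.175), RR gives ψ = 0.176, H_out = 6.105 kJ/mol
  T = 348.8 K: K = (1.746, 0.385, 0.173), RR gives ψ = 0.166, H_out = 5.686 kJ/mol
  T = 349.1 K: K = (1.752, 0.386, 0.174), RR gives ψ = 0.171, H_out = 5.897 kJ/mol
Linear interpolation between T = 348.8 (H_out = 5.686) and T = 349.1 (H_out = 5.897) on hF = 5.861 gives T ≈ 349.0 K, at which ψ = 0.17.

T = 349.0 K, V/F = 0.17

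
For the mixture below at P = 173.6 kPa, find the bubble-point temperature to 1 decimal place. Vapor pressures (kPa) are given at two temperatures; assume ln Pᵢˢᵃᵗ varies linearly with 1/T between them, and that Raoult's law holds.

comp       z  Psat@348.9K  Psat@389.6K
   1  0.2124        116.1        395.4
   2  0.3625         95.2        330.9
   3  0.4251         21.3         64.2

T = 379.2 K

Bubble-point temperature: ΣzᵢPᵢˢᵃᵗ(T) = P. Interpolate ln Pᵢˢᵃᵗ = aᵢ + bᵢ/T.
  T = 348.9 K: ΣzᵢPᵢˢᵃᵗ = 68.22 kPa
  T = 389.6 K: ΣzᵢPᵢˢᵃᵗ = 231.23 kPa
  T = 369.2 K: ΣzᵢPᵢˢᵃᵗ = 129.67 kPa
  T = 379.4 K: ΣzᵢPᵢˢᵃᵗ = 174.50 kPa
  T = 374.3 K: ΣzᵢPᵢˢᵃᵗ = 150.72 kPa
  T = 376.9 K: ΣzᵢPᵢˢᵃᵗ = 162.49 kPa
Interpolating between 376.9 K and 379.4 K gives T ≈ 379.2 K.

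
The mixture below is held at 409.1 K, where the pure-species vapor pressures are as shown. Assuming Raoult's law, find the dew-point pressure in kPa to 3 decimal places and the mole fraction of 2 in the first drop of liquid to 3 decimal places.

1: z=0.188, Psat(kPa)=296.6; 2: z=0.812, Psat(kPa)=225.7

At the dew point ψ → 1, so Σzᵢ/Kᵢ = 1 with Kᵢ = Pᵢˢᵃᵗ/P ⇒ 1/P = Σzᵢ/Pᵢˢᵃᵗ.
1/P = 0.188/296.6 + 0.812/225.7 = 0.004232 ⇒ P = 236.320 kPa
xᵢ = zᵢP/Pᵢˢᵃᵗ ⇒ x_2 = 0.812·236.320/225.7 = 0.850

Pdew = 236.320 kPa, x_2 = 0.850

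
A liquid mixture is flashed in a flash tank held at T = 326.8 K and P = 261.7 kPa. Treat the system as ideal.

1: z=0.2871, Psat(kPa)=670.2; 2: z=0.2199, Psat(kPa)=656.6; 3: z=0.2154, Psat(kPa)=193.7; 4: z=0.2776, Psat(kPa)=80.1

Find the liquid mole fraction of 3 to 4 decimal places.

Raoult's law: Kᵢ = Pᵢˢᵃᵗ/P = Pᵢˢᵃᵗ/261.7.
  K_1 = 670.2/261.7 = 2.560948, K_2 = 656.6/261.7 = 2.508980, K_3 = 193.7/261.7 = 0.740160, K_4 = 80.1/261.7 = 0.306076
Iterate (Newton) starting at β = 0.5:
  β = 0.5000: g = 0.08152, g' = -0.7160 → β = 0.6139
  β = 0.6139: g = -0.00106, g' = -0.7436 → β = 0.6124
Converged at β = 0.6124.
Compositions from xᵢ = zᵢ/(1+β(Kᵢ−1)), yᵢ = Kᵢxᵢ:
  1: x = 0.1468, y = 0.3759
  2: x = 0.1143, y = 0.2867
  3: x = 0.2562, y = 0.1896
  4: x = 0.4828, y = 0.1478

x_3 = 0.2562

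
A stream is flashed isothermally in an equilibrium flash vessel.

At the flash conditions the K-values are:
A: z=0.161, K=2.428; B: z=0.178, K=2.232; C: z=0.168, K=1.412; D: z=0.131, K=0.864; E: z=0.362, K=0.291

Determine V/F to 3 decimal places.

V/F = 0.361

Rachford–Rice: g(V/F) = Σ zᵢ(Kᵢ−1)/(1+V/F(Kᵢ−1)) = 0.
Feasibility: ΣzᵢKᵢ = 1.244, Σzᵢ/Kᵢ = 1.661 — both > 1, two phases present.
Iterate (Newton) starting at V/F = 0.5:
  V/F = 0.500: g = -0.0895, g' = -0.674 → V/F = 0.367
  V/F = 0.367: g = -0.0039, g' = -0.626 → V/F = 0.361
Converged at V/F = 0.361.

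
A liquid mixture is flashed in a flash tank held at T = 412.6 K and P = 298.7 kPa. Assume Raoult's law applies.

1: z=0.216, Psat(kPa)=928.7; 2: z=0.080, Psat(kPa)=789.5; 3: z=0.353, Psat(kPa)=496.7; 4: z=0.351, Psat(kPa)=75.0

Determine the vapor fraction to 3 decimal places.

ψ = 0.555

Raoult's law: Kᵢ = Pᵢˢᵃᵗ/P = Pᵢˢᵃᵗ/298.7.
  K_1 = 928.7/298.7 = 3.10914, K_2 = 789.5/298.7 = 2.64312, K_3 = 496.7/298.7 = 1.66287, K_4 = 75.0/298.7 = 0.25109
Let ψ = V/F and solve Σ zᵢ(Kᵢ−1)/(1+ψ(Kᵢ−1)) = 0.
Check two-phase: ΣzᵢKᵢ = 1.558 > 1 and Σzᵢ/Kᵢ = 1.710 > 1, so g(0) = 0.558 > 0 and g(1) = -0.710 < 0.
Newton iteration, ψ⁰ = 0.5:
  ψ = 0.500: g = 0.0494, g' = -0.883 → ψ = 0.556
  ψ = 0.556: g = -0.0010, g' = -0.923 → ψ = 0.555
Converged at ψ = 0.555.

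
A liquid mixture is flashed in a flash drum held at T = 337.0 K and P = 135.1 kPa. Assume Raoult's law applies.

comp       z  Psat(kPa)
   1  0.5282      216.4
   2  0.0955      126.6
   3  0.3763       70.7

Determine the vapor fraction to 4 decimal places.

ψ = 0.5101

Raoult's law: Kᵢ = Pᵢˢᵃᵗ/P = Pᵢˢᵃᵗ/135.1.
  K_1 = 216.4/135.1 = 1.601776, K_2 = 126.6/135.1 = 0.937084, K_3 = 70.7/135.1 = 0.523316
Material balance + equilibrium reduce to Σ zᵢ(Kᵢ−1)/(1+ψ(Kᵢ−1)) = 0.
Check two-phase: ΣzᵢKᵢ = 1.1325 > 1 and Σzᵢ/Kᵢ = 1.1507 > 1, so g(0) = 0.1325 > 0 and g(1) = -0.1507 < 0.
Iterate (Newton) starting at ψ = 0.5:
  ψ = 0.5000: g = 0.00263, g' = -0.2608 → ψ = 0.5101
Converged at ψ = 0.5101.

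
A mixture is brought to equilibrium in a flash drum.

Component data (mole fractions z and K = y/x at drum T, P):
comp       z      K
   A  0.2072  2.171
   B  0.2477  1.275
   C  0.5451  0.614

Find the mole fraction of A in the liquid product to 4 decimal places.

Let β = V/F and solve Σ zᵢ(Kᵢ−1)/(1+β(Kᵢ−1)) = 0.
Check two-phase: ΣzᵢKᵢ = 1.1003 > 1 and Σzᵢ/Kᵢ = 1.1775 > 1, so g(0) = 0.1003 > 0 and g(1) = -0.1775 < 0.
Newton iteration, β⁰ = 0.58:
  β = 0.5800: g = -0.06786, g' = -0.2495 → β = 0.3080
  β = 0.3080: g = 0.00231, g' = -0.2740 → β = 0.3165
Converged at β = 0.3165.
Compositions from xᵢ = zᵢ/(1+β(Kᵢ−1)), yᵢ = Kᵢxᵢ:
  A: x = 0.1512, y = 0.3282
  B: x = 0.2279, y = 0.2905
  C: x = 0.6210, y = 0.3813

x_A = 0.1512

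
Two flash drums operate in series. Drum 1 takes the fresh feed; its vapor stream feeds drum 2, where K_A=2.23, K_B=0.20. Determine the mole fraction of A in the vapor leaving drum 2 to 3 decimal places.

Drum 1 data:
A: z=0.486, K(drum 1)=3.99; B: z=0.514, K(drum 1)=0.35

Drum 1:
Newton–Raphson from ψ₁ = 0.5:
  ψ₁ = 0.500: g = 0.0875, g' = -1.175 → ψ₁ = 0.574
  ψ₁ = 0.574: g = 0.0015, g' = -1.141 → ψ₁ = 0.576
Converged at ψ₁ = 0.576.
Drum-1 compositions:
  A: x = 0.179, y = 0.712
  B: x = 0.821, y = 0.288
Drum-2 feed = drum-1 vapor: z₂ = (0.7125, 0.2875).
Drum 2:
Material balance + equilibrium reduce to Σ zᵢ(Kᵢ−1)/(1+ψ₂(Kᵢ−1)) = 0.
Feasibility: ΣzᵢKᵢ = 1.646, Σzᵢ/Kᵢ = 1.757 — both > 1, two phases present.
Iterate (Newton) starting at ψ₂ = 0.5:
  ψ₂ = 0.500: g = 0.1593, g' = -0.924 → ψ₂ = 0.672
  ψ₂ = 0.672: g = -0.0180, g' = -1.185 → ψ₂ = 0.657
Converged at ψ₂ = 0.657.
  A: x = 0.394, y = 0.879
  B: x = 0.606, y = 0.121

y_A (drum 2) = 0.879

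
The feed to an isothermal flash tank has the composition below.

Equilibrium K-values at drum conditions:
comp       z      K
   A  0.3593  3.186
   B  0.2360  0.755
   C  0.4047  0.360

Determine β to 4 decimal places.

β = 0.4085

Material balance + equilibrium reduce to Σ zᵢ(Kᵢ−1)/(1+β(Kᵢ−1)) = 0.
Check two-phase: ΣzᵢKᵢ = 1.4686 > 1 and Σzᵢ/Kᵢ = 1.5495 > 1, so g(0) = 0.4686 > 0 and g(1) = -0.5495 < 0.
Newton iteration, β⁰ = 0.53:
  β = 0.5300: g = -0.09455, g' = -0.7668 → β = 0.4067
  β = 0.4067: g = 0.00141, g' = -0.8016 → β = 0.4085
Converged at β = 0.4085.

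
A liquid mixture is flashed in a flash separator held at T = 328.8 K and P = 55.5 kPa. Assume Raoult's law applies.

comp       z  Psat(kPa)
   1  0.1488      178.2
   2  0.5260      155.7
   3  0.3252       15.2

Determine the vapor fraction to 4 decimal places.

Raoult's law: Kᵢ = Pᵢˢᵃᵗ/P = Pᵢˢᵃᵗ/55.5.
  K_1 = 178.2/55.5 = 3.210811, K_2 = 155.7/55.5 = 2.805405, K_3 = 15.2/55.5 = 0.273874
Rachford–Rice: g(ψ) = Σ zᵢ(Kᵢ−1)/(1+ψ(Kᵢ−1)) = 0.
Feasibility: ΣzᵢKᵢ = 2.0425, Σzᵢ/Kᵢ = 1.4212 — both > 1, two phases present.
Newton–Raphson from ψ = 0.5:
  ψ = 0.5000: g = 0.28461, g' = -1.0603 → ψ = 0.7684
  ψ = 0.7684: g = -0.01454, g' = -1.2782 → ψ = 0.7571
  ψ = 0.7571: g = -0.00014, g' = -1.2535 → ψ = 0.7569
Converged at ψ = 0.7569.

ψ = 0.7569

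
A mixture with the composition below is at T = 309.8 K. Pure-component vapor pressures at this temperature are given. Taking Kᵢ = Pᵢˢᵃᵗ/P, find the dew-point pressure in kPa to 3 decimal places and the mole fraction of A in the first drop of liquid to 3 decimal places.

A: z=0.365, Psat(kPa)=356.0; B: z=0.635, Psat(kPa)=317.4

Pdew = 330.479 kPa, x_A = 0.339

At the dew point ψ → 1, so Σzᵢ/Kᵢ = 1 with Kᵢ = Pᵢˢᵃᵗ/P ⇒ 1/P = Σzᵢ/Pᵢˢᵃᵗ.
1/P = 0.365/356.0 + 0.635/317.4 = 0.003026 ⇒ P = 330.479 kPa
xᵢ = zᵢP/Pᵢˢᵃᵗ ⇒ x_A = 0.365·330.479/356.0 = 0.339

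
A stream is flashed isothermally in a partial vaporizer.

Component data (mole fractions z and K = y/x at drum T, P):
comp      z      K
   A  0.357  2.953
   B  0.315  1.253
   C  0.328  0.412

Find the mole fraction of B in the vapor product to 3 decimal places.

Newton–Raphson from V/F = 0.5:
  V/F = 0.500: g = 0.1503, g' = -0.592 → V/F = 0.754
  V/F = 0.754: g = 0.0025, g' = -0.603 → V/F = 0.758
Converged at V/F = 0.758.
Compositions from xᵢ = zᵢ/(1+V/F(Kᵢ−1)), yᵢ = Kᵢxᵢ:
  A: x = 0.144, y = 0.425
  B: x = 0.264, y = 0.331
  C: x = 0.592, y = 0.244

y_B = 0.331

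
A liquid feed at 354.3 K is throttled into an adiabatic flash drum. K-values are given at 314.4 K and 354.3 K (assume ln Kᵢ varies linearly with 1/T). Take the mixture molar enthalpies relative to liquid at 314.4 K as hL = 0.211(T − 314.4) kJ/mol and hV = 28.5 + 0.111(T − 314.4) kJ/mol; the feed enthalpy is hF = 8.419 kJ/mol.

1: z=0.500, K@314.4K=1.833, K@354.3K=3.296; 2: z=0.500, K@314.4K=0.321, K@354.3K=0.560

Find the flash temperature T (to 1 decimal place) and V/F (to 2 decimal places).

Adiabatic flash: solve Rachford–Rice at each trial T, then check hF = ψ·hV(T) + (1−ψ)·hL(T).
  T = 314.4 K: K = (1.833, 0.321), RR gives ψ = 0.136, H_out = 3.880 kJ/mol
  T = 354.3 K: K = (3.296, 0.560), RR gives ψ = 0.919, H_out = 30.934 kJ/mol
  T = 334.4 K: K = (2.503, 0.431), RR gives ψ = 0.547, H_out = 18.707 kJ/mol
  T = 324.4 K: K = (2.152, 0.374), RR gives ψ = 0.365, H_out = 12.136 kJ/mol
  T = 319.4 K: K = (1.989, 0.347), RR gives ψ = 0.260, H_out = 8.330 kJ/mol
  T = 321.9 K: K = (2.070, 0.360), RR gives ψ = 0.314, H_out = 10.296 kJ/mol
  T = 320.6 K: K = (2.027, 0.353), RR gives ψ = 0.286, H_out = 9.291 kJ/mol
Linear interpolation between T = 319.4 (H_out = 8.330) and T = 320.6 (H_out = 9.291) on hF = 8.419 gives T ≈ 319.5 K, at which ψ = 0.26.

T = 319.5 K, V/F = 0.26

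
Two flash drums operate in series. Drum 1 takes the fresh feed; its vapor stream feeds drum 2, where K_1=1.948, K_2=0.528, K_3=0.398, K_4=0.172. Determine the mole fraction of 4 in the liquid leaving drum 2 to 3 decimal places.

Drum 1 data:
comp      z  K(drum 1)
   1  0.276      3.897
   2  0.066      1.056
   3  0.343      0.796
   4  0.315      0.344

Drum 1:
Newton–Raphson from ψ₁ = 0.55:
  ψ₁ = 0.550: g = -0.0902, g' = -0.694 → ψ₁ = 0.420
  ψ₁ = 0.420: g = 0.0025, g' = -0.747 → ψ₁ = 0.423
Converged at ψ₁ = 0.423.
Drum-1 compositions:
  1: x = 0.124, y = 0.483
  2: x = 0.064, y = 0.068
  3: x = 0.375, y = 0.299
  4: x = 0.436, y = 0.150
Drum-2 feed = drum-1 vapor: z₂ = (0.4830, 0.0681, 0.2988, 0.1500).
Drum 2:
Material balance + equilibrium reduce to Σ zᵢ(Kᵢ−1)/(1+ψ₂(Kᵢ−1)) = 0.
Feasibility: ΣzᵢKᵢ = 1.122, Σzᵢ/Kᵢ = 2.000 — both > 1, two phases present.
Iterate (Newton) starting at ψ₂ = 0.38:
  ψ₂ = 0.380: g = -0.1170, g' = -0.658 → ψ₂ = 0.202
  ψ₂ = 0.202: g = -0.0053, g' = -0.613 → ψ₂ = 0.194
Converged at ψ₂ = 0.194.
  1: x = 0.408, y = 0.795
  2: x = 0.075, y = 0.040
  3: x = 0.338, y = 0.135
  4: x = 0.179, y = 0.031

x_4 (drum 2) = 0.179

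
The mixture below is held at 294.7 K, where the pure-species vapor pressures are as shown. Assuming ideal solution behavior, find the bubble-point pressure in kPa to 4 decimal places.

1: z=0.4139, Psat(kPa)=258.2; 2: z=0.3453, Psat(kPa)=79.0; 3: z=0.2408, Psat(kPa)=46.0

Pbub = 145.2245 kPa

At the bubble point ψ → 0, so ΣzᵢKᵢ = 1 with Kᵢ = Pᵢˢᵃᵗ/P ⇒ P = ΣzᵢPᵢˢᵃᵗ.
P = 0.4139·258.2 + 0.3453·79.0 + 0.2408·46.0 = 145.2245 kPa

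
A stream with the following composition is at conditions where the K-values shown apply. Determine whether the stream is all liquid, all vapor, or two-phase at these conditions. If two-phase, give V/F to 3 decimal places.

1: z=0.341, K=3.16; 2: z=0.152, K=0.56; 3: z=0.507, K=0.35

ΣzᵢKᵢ = 1.340; Σzᵢ/Kᵢ = 1.828.
Both exceed 1, so a two-phase solution exists.
Rachford–Rice: g(ψ) = Σ zᵢ(Kᵢ−1)/(1+ψ(Kᵢ−1)) = 0.
Newton–Raphson from ψ = 0.59:
  ψ = 0.590: g = -0.3010, g' = -0.925 → ψ = 0.265
  ψ = 0.265: g = -0.0049, g' = -0.994 → ψ = 0.260
Converged at ψ = 0.260.

two-phase, V/F = 0.260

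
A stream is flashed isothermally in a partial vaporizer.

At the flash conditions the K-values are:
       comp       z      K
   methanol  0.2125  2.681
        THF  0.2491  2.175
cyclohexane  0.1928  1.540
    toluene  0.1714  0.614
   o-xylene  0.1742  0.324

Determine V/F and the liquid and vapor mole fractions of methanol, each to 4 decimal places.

Iterate (Newton) starting at V/F = 0.63:
  V/F = 0.6300: g = 0.12683, g' = -0.5726 → V/F = 0.8515
  V/F = 0.8515: g = -0.01149, g' = -0.7126 → V/F = 0.8354
  V/F = 0.8354: g = -0.00015, g' = -0.6939 → V/F = 0.8352
Converged at V/F = 0.8352.
Compositions from xᵢ = zᵢ/(1+V/F(Kᵢ−1)), yᵢ = Kᵢxᵢ:
  methanol: x = 0.0884, y = 0.2370
  THF: x = 0.1257, y = 0.2735
  cyclohexane: x = 0.1329, y = 0.2046
  toluene: x = 0.2529, y = 0.1553
  o-xylene: x = 0.4001, y = 0.1296

V/F = 0.8352, x_methanol = 0.0884, y_methanol = 0.2370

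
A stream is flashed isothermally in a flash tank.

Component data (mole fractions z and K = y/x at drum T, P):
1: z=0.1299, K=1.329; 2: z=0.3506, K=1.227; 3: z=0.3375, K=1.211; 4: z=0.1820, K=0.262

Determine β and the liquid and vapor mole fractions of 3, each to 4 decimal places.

Rachford–Rice: g(β) = Σ zᵢ(Kᵢ−1)/(1+β(Kᵢ−1)) = 0.
Check two-phase: ΣzᵢKᵢ = 1.0592 > 1 and Σzᵢ/Kᵢ = 1.3568 > 1, so g(0) = 0.0592 > 0 and g(1) = -0.3568 < 0.
Newton iteration, β⁰ = 0.5:
  β = 0.5000: g = -0.04027, g' = -0.2862 → β = 0.3593
  β = 0.3593: g = -0.00478, g' = -0.2232 → β = 0.3379
  β = 0.3379: g = -0.00008, g' = -0.2160 → β = 0.3375
Converged at β = 0.3375.
Compositions from xᵢ = zᵢ/(1+β(Kᵢ−1)), yᵢ = Kᵢxᵢ:
  1: x = 0.1169, y = 0.1554
  2: x = 0.3257, y = 0.3996
  3: x = 0.3151, y = 0.3815
  4: x = 0.2424, y = 0.0635

β = 0.3375, x_3 = 0.3151, y_3 = 0.3815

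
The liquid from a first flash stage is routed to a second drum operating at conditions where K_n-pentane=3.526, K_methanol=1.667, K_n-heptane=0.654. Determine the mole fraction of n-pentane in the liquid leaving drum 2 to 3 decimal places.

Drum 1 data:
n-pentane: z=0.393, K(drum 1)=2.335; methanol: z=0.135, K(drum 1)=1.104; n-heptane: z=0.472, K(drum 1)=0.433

Drum 1:
Rachford–Rice: g(ψ₁) = Σ zᵢ(Kᵢ−1)/(1+ψ₁(Kᵢ−1)) = 0.
Check two-phase: ΣzᵢKᵢ = 1.271 > 1 and Σzᵢ/Kᵢ = 1.381 > 1, so g(0) = 0.271 > 0 and g(1) = -0.381 < 0.
Newton iteration, ψ₁⁰ = 0.52:
  ψ₁ = 0.520: g = -0.0565, g' = -0.550 → ψ₁ = 0.417
Converged at ψ₁ = 0.417.
Drum-1 compositions:
  n-pentane: x = 0.252, y = 0.589
  methanol: x = 0.129, y = 0.143
  n-heptane: x = 0.618, y = 0.268
Drum-2 feed = drum-1 liquid: z₂ = (0.2525, 0.1294, 0.6182).
Drum 2:
Rachford–Rice: g(ψ₂) = Σ zᵢ(Kᵢ−1)/(1+ψ₂(Kᵢ−1)) = 0.
Feasibility: ΣzᵢKᵢ = 1.510, Σzᵢ/Kᵢ = 1.094 — both > 1, two phases present.
Iterate (Newton) starting at ψ₂ = 0.31:
  ψ₂ = 0.310: g = 0.1896, g' = -0.639 → ψ₂ = 0.607
  ψ₂ = 0.607: g = 0.0426, g' = -0.399 → ψ₂ = 0.713
  ψ₂ = 0.713: g = 0.0021, g' = -0.362 → ψ₂ = 0.719
Converged at ψ₂ = 0.719.
  n-pentane: x = 0.090, y = 0.316
  methanol: x = 0.087, y = 0.146
  n-heptane: x = 0.823, y = 0.538

x_n-pentane (drum 2) = 0.090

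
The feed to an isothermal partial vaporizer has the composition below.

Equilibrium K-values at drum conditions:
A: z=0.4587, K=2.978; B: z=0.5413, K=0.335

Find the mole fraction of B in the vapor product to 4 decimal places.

y_B = 0.2507

Iterate (Newton) starting at ψ = 0.5:
  ψ = 0.5000: g = -0.08311, g' = -0.9909 → ψ = 0.4161
Converged at ψ = 0.4161.
Compositions from xᵢ = zᵢ/(1+ψ(Kᵢ−1)), yᵢ = Kᵢxᵢ:
  A: x = 0.2516, y = 0.7493
  B: x = 0.7484, y = 0.2507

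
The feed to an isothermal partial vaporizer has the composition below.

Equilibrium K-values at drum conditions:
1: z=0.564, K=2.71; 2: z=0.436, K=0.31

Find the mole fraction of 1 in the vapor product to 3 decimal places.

y_1 = 0.779

Let ψ = V/F and solve Σ zᵢ(Kᵢ−1)/(1+ψ(Kᵢ−1)) = 0.
g(0) = ΣzᵢKᵢ − 1 = 0.664 and g(1) = 1 − Σzᵢ/Kᵢ = -0.615, so a root lies in (0, 1).
Binary case is linear: z₁(K₁−1)(1+ψ(K₂−1)) + z₂(K₂−1)(1+ψ(K₁−1)) = 0
⇒ ψ = [z₁(K₁−1)+z₂(K₂−1)] / [−(K₁−1)(K₂−1)] = 0.6636/1.1799 = 0.562
Compositions from xᵢ = zᵢ/(1+ψ(Kᵢ−1)), yᵢ = Kᵢxᵢ:
  1: x = 0.287, y = 0.779
  2: x = 0.712, y = 0.221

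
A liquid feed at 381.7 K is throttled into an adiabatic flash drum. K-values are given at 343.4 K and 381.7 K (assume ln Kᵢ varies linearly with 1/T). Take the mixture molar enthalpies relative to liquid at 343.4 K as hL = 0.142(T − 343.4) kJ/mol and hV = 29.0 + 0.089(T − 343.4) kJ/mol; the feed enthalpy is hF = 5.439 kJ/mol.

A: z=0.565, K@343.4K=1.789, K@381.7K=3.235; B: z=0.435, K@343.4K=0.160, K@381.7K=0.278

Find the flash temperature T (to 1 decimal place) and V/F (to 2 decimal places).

T = 345.9 K, V/F = 0.18

Adiabatic flash: solve Rachford–Rice at each trial T, then check hF = ψ·hV(T) + (1−ψ)·hL(T).
  T = 343.4 K: K = (1.789, 0.160), RR gives ψ = 0.121, H_out = 3.517 kJ/mol
  T = 381.7 K: K = (3.235, 0.278), RR gives ψ = 0.588, H_out = 21.295 kJ/mol
  T = 362.5 K: K = (2.442, 0.214), RR gives ψ = 0.417, H_out = 14.382 kJ/mol
  T = 352.9 K: K = (2.097, 0.186), RR gives ψ = 0.297, H_out = 9.820 kJ/mol
  T = 348.1 K: K = (1.937, 0.172), RR gives ψ = 0.219, H_out = 6.953 kJ/mol
  T = 345.8 K: K = (1.864, 0.166), RR gives ψ = 0.174, H_out = 5.367 kJ/mol
Linear interpolation between T = 345.8 (H_out = 5.367) and T = 348.1 (H_out = 6.953) on hF = 5.439 gives T ≈ 345.9 K, at which ψ = 0.18.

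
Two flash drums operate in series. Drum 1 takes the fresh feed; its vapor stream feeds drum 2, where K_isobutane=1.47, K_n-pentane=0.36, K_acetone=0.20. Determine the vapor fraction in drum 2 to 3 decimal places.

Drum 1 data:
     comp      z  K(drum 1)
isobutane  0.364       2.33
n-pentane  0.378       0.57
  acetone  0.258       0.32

V/F (drum 2) = 0.266

Drum 1:
Material balance + equilibrium reduce to Σ zᵢ(Kᵢ−1)/(1+ψ₁(Kᵢ−1)) = 0.
Feasibility: ΣzᵢKᵢ = 1.146, Σzᵢ/Kᵢ = 1.626 — both > 1, two phases present.
Newton iteration, ψ₁⁰ = 0.5:
  ψ₁ = 0.500: g = -0.1821, g' = -0.620 → ψ₁ = 0.206
  ψ₁ = 0.206: g = -0.0024, g' = -0.642 → ψ₁ = 0.202
Converged at ψ₁ = 0.202.
Drum-1 compositions:
  isobutane: x = 0.287, y = 0.668
  n-pentane: x = 0.414, y = 0.236
  acetone: x = 0.299, y = 0.096
Drum-2 feed = drum-1 vapor: z₂ = (0.6683, 0.2360, 0.0957).
Drum 2:
Newton iteration, ψ₂⁰ = 0.5:
  ψ₂ = 0.500: g = -0.0954, g' = -0.476 → ψ₂ = 0.300
  ψ₂ = 0.300: g = -0.0122, g' = -0.367 → ψ₂ = 0.266
Converged at ψ₂ = 0.266.
  isobutane: x = 0.594, y = 0.873
  n-pentane: x = 0.284, y = 0.102
  acetone: x = 0.122, y = 0.024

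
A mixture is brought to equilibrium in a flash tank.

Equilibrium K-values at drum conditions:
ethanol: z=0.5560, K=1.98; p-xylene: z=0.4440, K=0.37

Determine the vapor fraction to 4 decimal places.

Material balance + equilibrium reduce to Σ zᵢ(Kᵢ−1)/(1+ψ(Kᵢ−1)) = 0.
Check two-phase: ΣzᵢKᵢ = 1.2652 > 1 and Σzᵢ/Kᵢ = 1.4808 > 1, so g(0) = 0.2652 > 0 and g(1) = -0.4808 < 0.
Iterate (Newton) starting at ψ = 0.5:
  ψ = 0.5000: g = -0.04266, g' = -0.6161 → ψ = 0.4308
  ψ = 0.4308: g = -0.00076, g' = -0.5960 → ψ = 0.4295
Converged at ψ = 0.4295.

ψ = 0.4295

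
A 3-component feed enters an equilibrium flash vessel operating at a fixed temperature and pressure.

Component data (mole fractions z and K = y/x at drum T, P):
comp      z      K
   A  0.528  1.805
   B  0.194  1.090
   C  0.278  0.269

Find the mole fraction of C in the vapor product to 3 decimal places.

y_C = 0.118

Let ψ = V/F and solve Σ zᵢ(Kᵢ−1)/(1+ψ(Kᵢ−1)) = 0.
Check two-phase: ΣzᵢKᵢ = 1.239 > 1 and Σzᵢ/Kᵢ = 1.504 > 1, so g(0) = 0.239 > 0 and g(1) = -0.504 < 0.
Newton iteration, ψ⁰ = 0.5:
  ψ = 0.500: g = -0.0005, g' = -0.544 → ψ = 0.499
Converged at ψ = 0.499.
Compositions from xᵢ = zᵢ/(1+ψ(Kᵢ−1)), yᵢ = Kᵢxᵢ:
  A: x = 0.377, y = 0.680
  B: x = 0.186, y = 0.202
  C: x = 0.438, y = 0.118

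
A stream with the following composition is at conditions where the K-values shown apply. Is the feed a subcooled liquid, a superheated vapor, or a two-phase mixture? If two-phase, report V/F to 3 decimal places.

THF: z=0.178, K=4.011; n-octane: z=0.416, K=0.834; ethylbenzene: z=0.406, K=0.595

ΣzᵢKᵢ = 1.302; Σzᵢ/Kᵢ = 1.226.
Both exceed 1, so a two-phase solution exists.
Material balance + equilibrium reduce to Σ zᵢ(Kᵢ−1)/(1+ψ(Kᵢ−1)) = 0.
Iterate (Newton) starting at ψ = 0.5:
  ψ = 0.500: g = -0.0676, g' = -0.375 → ψ = 0.320
  ψ = 0.320: g = 0.0111, g' = -0.519 → ψ = 0.341
  ψ = 0.341: g = 0.0003, g' = -0.495 → ψ = 0.342
Converged at ψ = 0.342.

two-phase, V/F = 0.342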